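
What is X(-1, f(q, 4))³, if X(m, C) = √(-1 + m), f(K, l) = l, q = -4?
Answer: -2*I*√2 ≈ -2.8284*I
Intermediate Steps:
X(-1, f(q, 4))³ = (√(-1 - 1))³ = (√(-2))³ = (I*√2)³ = -2*I*√2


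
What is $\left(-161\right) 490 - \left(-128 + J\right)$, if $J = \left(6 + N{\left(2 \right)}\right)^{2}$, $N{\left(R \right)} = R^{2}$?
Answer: $-78862$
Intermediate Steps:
$J = 100$ ($J = \left(6 + 2^{2}\right)^{2} = \left(6 + 4\right)^{2} = 10^{2} = 100$)
$\left(-161\right) 490 - \left(-128 + J\right) = \left(-161\right) 490 + \left(128 - 100\right) = -78890 + \left(128 - 100\right) = -78890 + 28 = -78862$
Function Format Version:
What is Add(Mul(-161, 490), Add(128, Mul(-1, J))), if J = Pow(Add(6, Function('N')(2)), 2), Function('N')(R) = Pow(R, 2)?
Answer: -78862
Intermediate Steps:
J = 100 (J = Pow(Add(6, Pow(2, 2)), 2) = Pow(Add(6, 4), 2) = Pow(10, 2) = 100)
Add(Mul(-161, 490), Add(128, Mul(-1, J))) = Add(Mul(-161, 490), Add(128, Mul(-1, 100))) = Add(-78890, Add(128, -100)) = Add(-78890, 28) = -78862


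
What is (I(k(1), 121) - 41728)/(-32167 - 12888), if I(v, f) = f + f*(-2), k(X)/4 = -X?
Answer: 41849/45055 ≈ 0.92884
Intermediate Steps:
k(X) = -4*X (k(X) = 4*(-X) = -4*X)
I(v, f) = -f (I(v, f) = f - 2*f = -f)
(I(k(1), 121) - 41728)/(-32167 - 12888) = (-1*121 - 41728)/(-32167 - 12888) = (-121 - 41728)/(-45055) = -41849*(-1/45055) = 41849/45055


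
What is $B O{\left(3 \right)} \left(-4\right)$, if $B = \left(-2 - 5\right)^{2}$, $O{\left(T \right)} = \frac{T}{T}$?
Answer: $-196$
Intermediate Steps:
$O{\left(T \right)} = 1$
$B = 49$ ($B = \left(-7\right)^{2} = 49$)
$B O{\left(3 \right)} \left(-4\right) = 49 \cdot 1 \left(-4\right) = 49 \left(-4\right) = -196$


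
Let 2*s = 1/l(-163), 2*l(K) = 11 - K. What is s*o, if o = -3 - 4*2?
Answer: -11/174 ≈ -0.063218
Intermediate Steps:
l(K) = 11/2 - K/2 (l(K) = (11 - K)/2 = 11/2 - K/2)
s = 1/174 (s = 1/(2*(11/2 - ½*(-163))) = 1/(2*(11/2 + 163/2)) = (½)/87 = (½)*(1/87) = 1/174 ≈ 0.0057471)
o = -11 (o = -3 - 8 = -11)
s*o = (1/174)*(-11) = -11/174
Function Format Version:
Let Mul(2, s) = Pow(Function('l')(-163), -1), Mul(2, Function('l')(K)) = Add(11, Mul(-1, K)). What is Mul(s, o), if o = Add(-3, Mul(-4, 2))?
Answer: Rational(-11, 174) ≈ -0.063218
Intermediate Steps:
Function('l')(K) = Add(Rational(11, 2), Mul(Rational(-1, 2), K)) (Function('l')(K) = Mul(Rational(1, 2), Add(11, Mul(-1, K))) = Add(Rational(11, 2), Mul(Rational(-1, 2), K)))
s = Rational(1, 174) (s = Mul(Rational(1, 2), Pow(Add(Rational(11, 2), Mul(Rational(-1, 2), -163)), -1)) = Mul(Rational(1, 2), Pow(Add(Rational(11, 2), Rational(163, 2)), -1)) = Mul(Rational(1, 2), Pow(87, -1)) = Mul(Rational(1, 2), Rational(1, 87)) = Rational(1, 174) ≈ 0.0057471)
o = -11 (o = Add(-3, -8) = -11)
Mul(s, o) = Mul(Rational(1, 174), -11) = Rational(-11, 174)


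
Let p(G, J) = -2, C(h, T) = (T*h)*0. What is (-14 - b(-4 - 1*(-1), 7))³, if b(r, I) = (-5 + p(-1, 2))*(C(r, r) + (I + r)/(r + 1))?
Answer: -21952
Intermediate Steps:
C(h, T) = 0
b(r, I) = -7*(I + r)/(1 + r) (b(r, I) = (-5 - 2)*(0 + (I + r)/(r + 1)) = -7*(0 + (I + r)/(1 + r)) = -7*(I + r)/(1 + r))
(-14 - b(-4 - 1*(-1), 7))³ = (-14 - 7*(-1*7 - (-4 - 1*(-1)))/(1 + (-4 - 1*(-1))))³ = (-14 - 7*(-7 - (-4 + 1))/(1 + (-4 + 1)))³ = (-14 - 7*(-7 - 1*(-3))/(1 - 3))³ = (-14 - 7*(-7 + 3)/(-2))³ = (-14 - 7*(-1)*(-4)/2)³ = (-14 - 1*14)³ = (-14 - 14)³ = (-28)³ = -21952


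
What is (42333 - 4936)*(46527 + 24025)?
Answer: 2638433144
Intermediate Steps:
(42333 - 4936)*(46527 + 24025) = 37397*70552 = 2638433144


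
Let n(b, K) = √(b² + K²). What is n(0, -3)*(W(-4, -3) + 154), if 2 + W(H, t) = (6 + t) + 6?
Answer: 483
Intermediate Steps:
n(b, K) = √(K² + b²)
W(H, t) = 10 + t (W(H, t) = -2 + ((6 + t) + 6) = -2 + (12 + t) = 10 + t)
n(0, -3)*(W(-4, -3) + 154) = √((-3)² + 0²)*((10 - 3) + 154) = √(9 + 0)*(7 + 154) = √9*161 = 3*161 = 483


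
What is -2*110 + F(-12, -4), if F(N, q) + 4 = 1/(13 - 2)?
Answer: -2463/11 ≈ -223.91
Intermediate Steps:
F(N, q) = -43/11 (F(N, q) = -4 + 1/(13 - 2) = -4 + 1/11 = -43/11)
-2*110 + F(-12, -4) = -2*110 - 43/11 = -220 - 43/11 = -2463/11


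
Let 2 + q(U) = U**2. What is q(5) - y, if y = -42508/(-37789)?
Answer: 826639/37789 ≈ 21.875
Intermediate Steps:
q(U) = -2 + U**2
y = 42508/37789 (y = -42508*(-1/37789) = 42508/37789 ≈ 1.1249)
q(5) - y = (-2 + 5**2) - 1*42508/37789 = (-2 + 25) - 42508/37789 = 23 - 42508/37789 = 826639/37789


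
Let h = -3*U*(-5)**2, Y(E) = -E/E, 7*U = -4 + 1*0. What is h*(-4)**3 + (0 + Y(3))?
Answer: -19207/7 ≈ -2743.9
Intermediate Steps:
U = -4/7 (U = (-4 + 1*0)/7 = (-4 + 0)/7 = (1/7)*(-4) = -4/7 ≈ -0.57143)
Y(E) = -1 (Y(E) = -1*1 = -1)
h = 300/7 (h = -3*(-4/7)*(-5)**2 = (12/7)*25 = 300/7 ≈ 42.857)
h*(-4)**3 + (0 + Y(3)) = (300/7)*(-4)**3 + (0 - 1) = (300/7)*(-64) - 1 = -19200/7 - 1 = -19207/7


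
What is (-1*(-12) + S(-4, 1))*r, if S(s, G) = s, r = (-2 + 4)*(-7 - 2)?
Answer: -144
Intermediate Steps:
r = -18 (r = 2*(-9) = -18)
(-1*(-12) + S(-4, 1))*r = (-1*(-12) - 4)*(-18) = (12 - 4)*(-18) = 8*(-18) = -144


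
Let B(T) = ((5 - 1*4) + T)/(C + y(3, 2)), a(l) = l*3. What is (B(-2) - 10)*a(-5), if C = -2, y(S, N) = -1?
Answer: 145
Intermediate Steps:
a(l) = 3*l
B(T) = -⅓ - T/3 (B(T) = ((5 - 1*4) + T)/(-2 - 1) = ((5 - 4) + T)/(-3) = (1 + T)*(-⅓) = -⅓ - T/3)
(B(-2) - 10)*a(-5) = ((-⅓ - ⅓*(-2)) - 10)*(3*(-5)) = ((-⅓ + ⅔) - 10)*(-15) = (⅓ - 10)*(-15) = -29/3*(-15) = 145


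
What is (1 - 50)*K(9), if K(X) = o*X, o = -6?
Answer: 2646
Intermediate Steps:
K(X) = -6*X
(1 - 50)*K(9) = (1 - 50)*(-6*9) = -49*(-54) = 2646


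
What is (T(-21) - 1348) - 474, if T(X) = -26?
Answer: -1848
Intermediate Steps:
(T(-21) - 1348) - 474 = (-26 - 1348) - 474 = -1374 - 474 = -1848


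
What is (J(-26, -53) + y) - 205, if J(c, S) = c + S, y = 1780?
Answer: 1496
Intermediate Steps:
J(c, S) = S + c
(J(-26, -53) + y) - 205 = ((-53 - 26) + 1780) - 205 = (-79 + 1780) - 205 = 1701 - 205 = 1496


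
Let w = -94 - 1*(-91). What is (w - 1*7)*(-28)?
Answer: 280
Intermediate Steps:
w = -3 (w = -94 + 91 = -3)
(w - 1*7)*(-28) = (-3 - 1*7)*(-28) = (-3 - 7)*(-28) = -10*(-28) = 280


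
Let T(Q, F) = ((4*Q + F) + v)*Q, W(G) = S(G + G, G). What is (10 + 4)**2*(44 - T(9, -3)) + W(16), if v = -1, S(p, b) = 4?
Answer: -47820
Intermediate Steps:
W(G) = 4
T(Q, F) = Q*(-1 + F + 4*Q) (T(Q, F) = ((4*Q + F) - 1)*Q = ((F + 4*Q) - 1)*Q = (-1 + F + 4*Q)*Q = Q*(-1 + F + 4*Q))
(10 + 4)**2*(44 - T(9, -3)) + W(16) = (10 + 4)**2*(44 - 9*(-1 - 3 + 4*9)) + 4 = 14**2*(44 - 9*(-1 - 3 + 36)) + 4 = 196*(44 - 9*32) + 4 = 196*(44 - 1*288) + 4 = 196*(44 - 288) + 4 = 196*(-244) + 4 = -47824 + 4 = -47820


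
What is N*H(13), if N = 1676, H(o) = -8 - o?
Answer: -35196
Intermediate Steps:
N*H(13) = 1676*(-8 - 1*13) = 1676*(-8 - 13) = 1676*(-21) = -35196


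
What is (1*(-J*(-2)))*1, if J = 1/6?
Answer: ⅓ ≈ 0.33333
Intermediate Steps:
J = ⅙ ≈ 0.16667
(1*(-J*(-2)))*1 = (1*(-(-2)/6))*1 = (1*(-1*(-⅓)))*1 = (1*(⅓))*1 = (⅓)*1 = ⅓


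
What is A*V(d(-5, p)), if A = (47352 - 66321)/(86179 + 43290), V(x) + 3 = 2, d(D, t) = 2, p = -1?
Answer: 18969/129469 ≈ 0.14651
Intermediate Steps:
V(x) = -1 (V(x) = -3 + 2 = -1)
A = -18969/129469 ≈ -0.14651
A*V(d(-5, p)) = -18969/129469*(-1) = 18969/129469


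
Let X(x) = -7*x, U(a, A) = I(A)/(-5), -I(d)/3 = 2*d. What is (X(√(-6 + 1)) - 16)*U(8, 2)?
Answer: -192/5 - 84*I*√5/5 ≈ -38.4 - 37.566*I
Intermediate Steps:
I(d) = -6*d
U(a, A) = 6*A/5 (U(a, A) = -6*A/(-5) = -6*A*(-⅕) = 6*A/5)
(X(√(-6 + 1)) - 16)*U(8, 2) = (-7*√(-6 + 1) - 16)*((6/5)*2) = (-7*I*√5 - 16)*(12/5) = (-16 - 7*I*√5)*(12/5) = -192/5 - 84*I*√5/5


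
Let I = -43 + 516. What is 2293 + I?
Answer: 2766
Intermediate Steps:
I = 473
2293 + I = 2293 + 473 = 2766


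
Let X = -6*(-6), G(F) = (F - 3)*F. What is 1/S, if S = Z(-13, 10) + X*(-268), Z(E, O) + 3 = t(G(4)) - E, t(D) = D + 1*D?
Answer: -1/9630 ≈ -0.00010384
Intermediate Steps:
G(F) = F*(-3 + F) (G(F) = (-3 + F)*F = F*(-3 + F))
t(D) = 2*D (t(D) = D + D = 2*D)
X = 36
Z(E, O) = 5 - E (Z(E, O) = -3 + (2*(4*(-3 + 4)) - E) = -3 + (2*(4*1) - E) = -3 + (2*4 - E) = -3 + (8 - E) = 5 - E)
S = -9630 (S = (5 - 1*(-13)) + 36*(-268) = (5 + 13) - 9648 = 18 - 9648 = -9630)
1/S = 1/(-9630) = -1/9630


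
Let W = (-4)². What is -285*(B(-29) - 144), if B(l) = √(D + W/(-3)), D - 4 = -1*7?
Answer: 41040 - 475*I*√3 ≈ 41040.0 - 822.72*I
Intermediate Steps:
W = 16
D = -3 (D = 4 - 1*7 = 4 - 7 = -3)
B(l) = 5*I*√3/3 (B(l) = √(-3 + 16/(-3)) = √(-3 + 16*(-⅓)) = √(-3 - 16/3) = √(-25/3) = 5*I*√3/3)
-285*(B(-29) - 144) = -285*(5*I*√3/3 - 144) = -285*(-144 + 5*I*√3/3) = 41040 - 475*I*√3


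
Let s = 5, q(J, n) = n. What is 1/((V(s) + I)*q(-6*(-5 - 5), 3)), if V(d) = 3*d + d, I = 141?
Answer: 1/483 ≈ 0.0020704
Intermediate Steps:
V(d) = 4*d
1/((V(s) + I)*q(-6*(-5 - 5), 3)) = 1/((4*5 + 141)*3) = 1/((20 + 141)*3) = 1/(161*3) = 1/483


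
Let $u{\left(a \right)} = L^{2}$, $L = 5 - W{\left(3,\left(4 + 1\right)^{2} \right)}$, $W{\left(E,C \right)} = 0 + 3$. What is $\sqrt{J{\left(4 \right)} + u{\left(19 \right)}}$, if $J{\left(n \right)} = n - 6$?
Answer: $\sqrt{2} \approx 1.4142$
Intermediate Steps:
$W{\left(E,C \right)} = 3$
$J{\left(n \right)} = -6 + n$ ($J{\left(n \right)} = n - 6 = -6 + n$)
$L = 2$ ($L = 5 - 3 = 2$)
$u{\left(a \right)} = 4$ ($u{\left(a \right)} = 2^{2} = 4$)
$\sqrt{J{\left(4 \right)} + u{\left(19 \right)}} = \sqrt{\left(-6 + 4\right) + 4} = \sqrt{-2 + 4} = \sqrt{2}$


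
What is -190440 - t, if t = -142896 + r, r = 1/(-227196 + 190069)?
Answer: -1765166087/37127 ≈ -47544.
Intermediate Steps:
r = -1/37127 (r = 1/(-37127) = -1/37127 ≈ -2.6935e-5)
t = -5305299793/37127 (t = -142896 - 1/37127 = -5305299793/37127 ≈ -1.4290e+5)
-190440 - t = -190440 - 1*(-5305299793/37127) = -190440 + 5305299793/37127 = -1765166087/37127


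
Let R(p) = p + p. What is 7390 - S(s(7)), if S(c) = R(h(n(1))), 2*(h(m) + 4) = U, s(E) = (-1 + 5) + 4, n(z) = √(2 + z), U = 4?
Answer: 7394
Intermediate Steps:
s(E) = 8 (s(E) = 4 + 4 = 8)
h(m) = -2 (h(m) = -4 + (½)*4 = -4 + 2 = -2)
R(p) = 2*p
S(c) = -4 (S(c) = 2*(-2) = -4)
7390 - S(s(7)) = 7390 - 1*(-4) = 7390 + 4 = 7394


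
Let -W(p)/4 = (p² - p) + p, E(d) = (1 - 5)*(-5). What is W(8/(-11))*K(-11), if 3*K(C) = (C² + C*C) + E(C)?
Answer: -67072/363 ≈ -184.77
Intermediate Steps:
E(d) = 20 (E(d) = -4*(-5) = 20)
W(p) = -4*p² (W(p) = -4*((p² - p) + p) = -4*p²)
K(C) = 20/3 + 2*C²/3 (K(C) = ((C² + C*C) + 20)/3 = ((C² + C²) + 20)/3 = (2*C² + 20)/3 = (20 + 2*C²)/3 = 20/3 + 2*C²/3)
W(8/(-11))*K(-11) = (-4*(8/(-11))²)*(20/3 + (⅔)*(-11)²) = (-4*(8*(-1/11))²)*(20/3 + (⅔)*121) = (-4*(-8/11)²)*(20/3 + 242/3) = -4*64/121*(262/3) = -256/121*262/3 = -67072/363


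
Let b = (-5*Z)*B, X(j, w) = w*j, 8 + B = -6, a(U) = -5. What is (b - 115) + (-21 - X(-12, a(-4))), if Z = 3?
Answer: 14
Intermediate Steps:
B = -14 (B = -8 - 6 = -14)
X(j, w) = j*w
b = 210 (b = -5*3*(-14) = -15*(-14) = 210)
(b - 115) + (-21 - X(-12, a(-4))) = (210 - 115) + (-21 - (-12)*(-5)) = 95 + (-21 - 1*60) = 95 + (-21 - 60) = 95 - 81 = 14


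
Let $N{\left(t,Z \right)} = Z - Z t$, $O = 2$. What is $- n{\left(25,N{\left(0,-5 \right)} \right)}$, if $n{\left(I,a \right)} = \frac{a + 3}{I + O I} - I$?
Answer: $\frac{1877}{75} \approx 25.027$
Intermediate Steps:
$N{\left(t,Z \right)} = Z - Z t$
$n{\left(I,a \right)} = - I + \frac{3 + a}{3 I}$ ($n{\left(I,a \right)} = \frac{a + 3}{I + 2 I} - I = \frac{3 + a}{3 I} - I = - I + \frac{3 + a}{3 I}$)
$- n{\left(25,N{\left(0,-5 \right)} \right)} = - \frac{1 - 25^{2} + \frac{\left(-5\right) \left(1 - 0\right)}{3}}{25} = - \frac{1 - 625 + \frac{\left(-5\right) \left(1 + 0\right)}{3}}{25} = - \frac{1 - 625 + \frac{\left(-5\right) 1}{3}}{25} = - \frac{1 - 625 + \frac{1}{3} \left(-5\right)}{25} = - \frac{1 - 625 - \frac{5}{3}}{25} = - \frac{-1877}{25 \cdot 3} = \left(-1\right) \left(- \frac{1877}{75}\right) = \frac{1877}{75}$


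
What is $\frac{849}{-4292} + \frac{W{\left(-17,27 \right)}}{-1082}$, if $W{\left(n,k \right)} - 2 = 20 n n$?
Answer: $- \frac{12867481}{2321972} \approx -5.5416$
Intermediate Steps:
$W{\left(n,k \right)} = 2 + 20 n^{2}$ ($W{\left(n,k \right)} = 2 + 20 n n = 2 + 20 n^{2}$)
$\frac{849}{-4292} + \frac{W{\left(-17,27 \right)}}{-1082} = \frac{849}{-4292} + \frac{2 + 20 \left(-17\right)^{2}}{-1082} = 849 \left(- \frac{1}{4292}\right) + \left(2 + 20 \cdot 289\right) \left(- \frac{1}{1082}\right) = - \frac{849}{4292} + \left(2 + 5780\right) \left(- \frac{1}{1082}\right) = - \frac{849}{4292} + 5782 \left(- \frac{1}{1082}\right) = - \frac{849}{4292} - \frac{2891}{541} = - \frac{12867481}{2321972}$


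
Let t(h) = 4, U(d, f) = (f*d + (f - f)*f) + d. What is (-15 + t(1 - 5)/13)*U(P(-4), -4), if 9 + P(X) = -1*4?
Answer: -573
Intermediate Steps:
P(X) = -13 (P(X) = -9 - 1*4 = -9 - 4 = -13)
U(d, f) = d + d*f (U(d, f) = (d*f + 0*f) + d = (d*f + 0) + d = d*f + d = d + d*f)
(-15 + t(1 - 5)/13)*U(P(-4), -4) = (-15 + 4/13)*(-13*(1 - 4)) = (-15 + 4*(1/13))*(-13*(-3)) = (-15 + 4/13)*39 = -191/13*39 = -573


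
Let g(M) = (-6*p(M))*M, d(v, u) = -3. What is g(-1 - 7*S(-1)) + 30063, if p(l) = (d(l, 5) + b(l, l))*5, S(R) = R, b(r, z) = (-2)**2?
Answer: 29883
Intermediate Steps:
b(r, z) = 4
p(l) = 5 (p(l) = (-3 + 4)*5 = 1*5 = 5)
g(M) = -30*M (g(M) = (-6*5)*M = -30*M)
g(-1 - 7*S(-1)) + 30063 = -30*(-1 - 7*(-1)) + 30063 = -30*(-1 + 7) + 30063 = -30*6 + 30063 = -180 + 30063 = 29883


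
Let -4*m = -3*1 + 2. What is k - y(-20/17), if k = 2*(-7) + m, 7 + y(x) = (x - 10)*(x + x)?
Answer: -38203/1156 ≈ -33.048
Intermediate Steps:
m = 1/4 (m = -(-3*1 + 2)/4 = -(-3 + 2)/4 = -1/4*(-1) = 1/4 ≈ 0.25000)
y(x) = -7 + 2*x*(-10 + x) (y(x) = -7 + (x - 10)*(x + x) = -7 + (-10 + x)*(2*x) = -7 + 2*x*(-10 + x))
k = -55/4 (k = 2*(-7) + 1/4 = -14 + 1/4 = -55/4 ≈ -13.750)
k - y(-20/17) = -55/4 - (-7 - (-400)/17 + 2*(-20/17)**2) = -55/4 - (-7 - (-400)/17 + 2*(-20*1/17)**2) = -55/4 - (-7 - 20*(-20/17) + 2*(-20/17)**2) = -55/4 - (-7 + 400/17 + 2*(400/289)) = -55/4 - (-7 + 400/17 + 800/289) = -55/4 - 1*5577/289 = -55/4 - 5577/289 = -38203/1156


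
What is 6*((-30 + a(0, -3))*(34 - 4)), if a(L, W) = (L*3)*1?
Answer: -5400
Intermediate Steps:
a(L, W) = 3*L (a(L, W) = (3*L)*1 = 3*L)
6*((-30 + a(0, -3))*(34 - 4)) = 6*((-30 + 3*0)*(34 - 4)) = 6*((-30 + 0)*30) = 6*(-30*30) = 6*(-900) = -5400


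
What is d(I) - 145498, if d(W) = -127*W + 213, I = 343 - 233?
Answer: -159255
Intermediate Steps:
I = 110
d(W) = 213 - 127*W
d(I) - 145498 = (213 - 127*110) - 145498 = (213 - 13970) - 145498 = -13757 - 145498 = -159255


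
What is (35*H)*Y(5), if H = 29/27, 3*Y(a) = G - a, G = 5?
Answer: 0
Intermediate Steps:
Y(a) = 5/3 - a/3 (Y(a) = (5 - a)/3 = 5/3 - a/3)
H = 29/27 (H = 29*(1/27) = 29/27 ≈ 1.0741)
(35*H)*Y(5) = (35*(29/27))*(5/3 - 1/3*5) = 1015*(5/3 - 5/3)/27 = (1015/27)*0 = 0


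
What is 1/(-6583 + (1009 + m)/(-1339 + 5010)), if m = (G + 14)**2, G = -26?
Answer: -3671/24165040 ≈ -0.00015191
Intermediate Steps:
m = 144 (m = (-26 + 14)**2 = (-12)**2 = 144)
1/(-6583 + (1009 + m)/(-1339 + 5010)) = 1/(-6583 + (1009 + 144)/(-1339 + 5010)) = 1/(-6583 + 1153/3671) = 1/(-24165040/3671) = -3671/24165040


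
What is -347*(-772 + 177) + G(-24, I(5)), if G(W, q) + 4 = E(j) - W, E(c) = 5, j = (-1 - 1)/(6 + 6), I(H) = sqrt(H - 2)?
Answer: 206490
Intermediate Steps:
I(H) = sqrt(-2 + H)
j = -1/6 (j = -2/12 = -2*1/12 = -1/6 ≈ -0.16667)
G(W, q) = 1 - W (G(W, q) = -4 + (5 - W) = 1 - W)
-347*(-772 + 177) + G(-24, I(5)) = -347*(-772 + 177) + (1 - 1*(-24)) = -347*(-595) + (1 + 24) = 206465 + 25 = 206490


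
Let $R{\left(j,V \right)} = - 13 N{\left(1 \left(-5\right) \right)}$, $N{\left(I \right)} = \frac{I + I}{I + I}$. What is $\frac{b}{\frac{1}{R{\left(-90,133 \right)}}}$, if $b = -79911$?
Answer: $1038843$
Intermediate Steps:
$N{\left(I \right)} = 1$ ($N{\left(I \right)} = \frac{2 I}{2 I} = 2 I \frac{1}{2 I} = 1$)
$R{\left(j,V \right)} = -13$ ($R{\left(j,V \right)} = \left(-13\right) 1 = -13$)
$\frac{b}{\frac{1}{R{\left(-90,133 \right)}}} = - \frac{79911}{\frac{1}{-13}} = - \frac{79911}{- \frac{1}{13}} = \left(-79911\right) \left(-13\right) = 1038843$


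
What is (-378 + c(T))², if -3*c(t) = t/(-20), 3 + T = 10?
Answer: 514064929/3600 ≈ 1.4280e+5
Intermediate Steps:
T = 7 (T = -3 + 10 = 7)
c(t) = t/60 (c(t) = -t/(3*(-20)) = -t*(-1)/(3*20) = -(-1)*t/60 = t/60)
(-378 + c(T))² = (-378 + (1/60)*7)² = (-378 + 7/60)² = (-22673/60)² = 514064929/3600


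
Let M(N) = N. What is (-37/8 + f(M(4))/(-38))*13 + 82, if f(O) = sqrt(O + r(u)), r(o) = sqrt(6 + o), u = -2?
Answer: 175/8 - 13*sqrt(6)/38 ≈ 21.037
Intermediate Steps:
f(O) = sqrt(2 + O) (f(O) = sqrt(O + sqrt(6 - 2)) = sqrt(O + sqrt(4)) = sqrt(O + 2) = sqrt(2 + O))
(-37/8 + f(M(4))/(-38))*13 + 82 = (-37/8 + sqrt(2 + 4)/(-38))*13 + 82 = (-37*1/8 + sqrt(6)*(-1/38))*13 + 82 = (-37/8 - sqrt(6)/38)*13 + 82 = (-481/8 - 13*sqrt(6)/38) + 82 = 175/8 - 13*sqrt(6)/38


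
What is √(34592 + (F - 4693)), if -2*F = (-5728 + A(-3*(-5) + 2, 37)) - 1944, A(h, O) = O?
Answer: √134866/2 ≈ 183.62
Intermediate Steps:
F = 7635/2 (F = -((-5728 + 37) - 1944)/2 = -(-5691 - 1944)/2 = -½*(-7635) = 7635/2 ≈ 3817.5)
√(34592 + (F - 4693)) = √(34592 + (7635/2 - 4693)) = √(34592 - 1751/2) = √(67433/2) = √134866/2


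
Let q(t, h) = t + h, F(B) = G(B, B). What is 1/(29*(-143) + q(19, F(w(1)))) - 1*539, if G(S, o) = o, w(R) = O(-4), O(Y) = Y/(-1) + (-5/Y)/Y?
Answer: -35568087/65989 ≈ -539.00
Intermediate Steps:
O(Y) = -Y - 5/Y² (O(Y) = Y*(-1) - 5/Y² = -Y - 5/Y²)
w(R) = 59/16 (w(R) = -1*(-4) - 5/(-4)² = 4 - 5*1/16 = 4 - 5/16 = 59/16)
F(B) = B
q(t, h) = h + t
1/(29*(-143) + q(19, F(w(1)))) - 1*539 = 1/(29*(-143) + (59/16 + 19)) - 1*539 = 1/(-4147 + 363/16) - 539 = 1/(-65989/16) - 539 = -16/65989 - 539 = -35568087/65989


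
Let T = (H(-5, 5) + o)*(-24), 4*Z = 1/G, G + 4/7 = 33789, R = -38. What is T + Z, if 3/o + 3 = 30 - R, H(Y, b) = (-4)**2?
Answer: -23682173977/61494940 ≈ -385.11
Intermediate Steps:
G = 236519/7 (G = -4/7 + 33789 = 236519/7 ≈ 33788.)
Z = 7/946076 (Z = 1/(4*(236519/7)) = (1/4)*(7/236519) = 7/946076 ≈ 7.3990e-6)
H(Y, b) = 16
o = 3/65 (o = 3/(-3 + (30 - 1*(-38))) = 3/(-3 + (30 + 38)) = 3/(-3 + 68) = 3/65 ≈ 0.046154)
T = -25032/65 (T = (16 + 3/65)*(-24) = (1043/65)*(-24) = -25032/65 ≈ -385.11)
T + Z = -25032/65 + 7/946076 = -23682173977/61494940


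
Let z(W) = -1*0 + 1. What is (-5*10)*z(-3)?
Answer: -50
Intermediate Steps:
z(W) = 1 (z(W) = 0 + 1 = 1)
(-5*10)*z(-3) = -5*10*1 = -50*1 = -50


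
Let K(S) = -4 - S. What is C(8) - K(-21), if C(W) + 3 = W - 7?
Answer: -19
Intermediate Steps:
C(W) = -10 + W (C(W) = -3 + (W - 7) = -3 + (-7 + W) = -10 + W)
C(8) - K(-21) = (-10 + 8) - (-4 - 1*(-21)) = -2 - (-4 + 21) = -2 - 1*17 = -2 - 17 = -19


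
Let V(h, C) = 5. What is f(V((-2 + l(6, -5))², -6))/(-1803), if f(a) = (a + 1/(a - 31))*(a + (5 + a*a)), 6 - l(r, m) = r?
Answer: -1505/15626 ≈ -0.096314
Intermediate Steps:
l(r, m) = 6 - r
f(a) = (a + 1/(-31 + a))*(5 + a + a²) (f(a) = (a + 1/(-31 + a))*(a + (5 + a²)) = (a + 1/(-31 + a))*(5 + a + a²))
f(V((-2 + l(6, -5))², -6))/(-1803) = ((5 + 5⁴ - 154*5 - 30*5³ - 25*5²)/(-31 + 5))/(-1803) = ((5 + 625 - 770 - 30*125 - 25*25)/(-26))*(-1/1803) = -(5 + 625 - 770 - 3750 - 625)/26*(-1/1803) = -1/26*(-4515)*(-1/1803) = (4515/26)*(-1/1803) = -1505/15626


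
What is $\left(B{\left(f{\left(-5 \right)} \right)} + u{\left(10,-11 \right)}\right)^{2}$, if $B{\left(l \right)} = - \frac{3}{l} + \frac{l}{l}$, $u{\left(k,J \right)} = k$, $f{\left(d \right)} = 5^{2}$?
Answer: $\frac{73984}{625} \approx 118.37$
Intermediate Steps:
$f{\left(d \right)} = 25$
$B{\left(l \right)} = 1 - \frac{3}{l}$ ($B{\left(l \right)} = - \frac{3}{l} + 1 = 1 - \frac{3}{l}$)
$\left(B{\left(f{\left(-5 \right)} \right)} + u{\left(10,-11 \right)}\right)^{2} = \left(\frac{-3 + 25}{25} + 10\right)^{2} = \left(\frac{1}{25} \cdot 22 + 10\right)^{2} = \left(\frac{22}{25} + 10\right)^{2} = \left(\frac{272}{25}\right)^{2} = \frac{73984}{625}$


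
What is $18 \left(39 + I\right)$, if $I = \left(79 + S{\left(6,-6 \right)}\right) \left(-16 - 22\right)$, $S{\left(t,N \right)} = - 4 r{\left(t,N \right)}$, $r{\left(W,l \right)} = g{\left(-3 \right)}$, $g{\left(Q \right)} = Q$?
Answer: $-61542$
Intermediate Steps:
$r{\left(W,l \right)} = -3$
$S{\left(t,N \right)} = 12$ ($S{\left(t,N \right)} = \left(-4\right) \left(-3\right) = 12$)
$I = -3458$ ($I = \left(79 + 12\right) \left(-16 - 22\right) = 91 \left(-38\right) = -3458$)
$18 \left(39 + I\right) = 18 \left(39 - 3458\right) = 18 \left(-3419\right) = -61542$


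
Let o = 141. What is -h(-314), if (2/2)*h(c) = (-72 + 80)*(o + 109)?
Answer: -2000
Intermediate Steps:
h(c) = 2000 (h(c) = (-72 + 80)*(141 + 109) = 8*250 = 2000)
-h(-314) = -1*2000 = -2000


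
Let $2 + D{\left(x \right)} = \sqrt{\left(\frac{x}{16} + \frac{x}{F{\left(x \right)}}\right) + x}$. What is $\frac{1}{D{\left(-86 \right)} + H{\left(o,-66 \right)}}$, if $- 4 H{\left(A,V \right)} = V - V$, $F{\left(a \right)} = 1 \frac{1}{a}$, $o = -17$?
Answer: $\frac{16}{58405} + \frac{6 \sqrt{12986}}{58405} \approx 0.011981$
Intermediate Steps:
$F{\left(a \right)} = \frac{1}{a}$
$H{\left(A,V \right)} = 0$ ($H{\left(A,V \right)} = - \frac{V - V}{4} = \left(- \frac{1}{4}\right) 0 = 0$)
$D{\left(x \right)} = -2 + \sqrt{x^{2} + \frac{17 x}{16}}$ ($D{\left(x \right)} = -2 + \sqrt{\left(\frac{x}{16} + \frac{x}{\frac{1}{x}}\right) + x} = -2 + \sqrt{\left(x \frac{1}{16} + x x\right) + x} = -2 + \sqrt{\left(\frac{x}{16} + x^{2}\right) + x} = -2 + \sqrt{\left(x^{2} + \frac{x}{16}\right) + x} = -2 + \sqrt{x^{2} + \frac{17 x}{16}}$)
$\frac{1}{D{\left(-86 \right)} + H{\left(o,-66 \right)}} = \frac{1}{\left(-2 + \frac{\sqrt{- 86 \left(17 + 16 \left(-86\right)\right)}}{4}\right) + 0} = \frac{1}{\left(-2 + \frac{\sqrt{- 86 \left(17 - 1376\right)}}{4}\right) + 0} = \frac{1}{\left(-2 + \frac{\sqrt{\left(-86\right) \left(-1359\right)}}{4}\right) + 0} = \frac{1}{\left(-2 + \frac{\sqrt{116874}}{4}\right) + 0} = \frac{1}{\left(-2 + \frac{3 \sqrt{12986}}{4}\right) + 0} = \frac{1}{-2 + \frac{3 \sqrt{12986}}{4}}$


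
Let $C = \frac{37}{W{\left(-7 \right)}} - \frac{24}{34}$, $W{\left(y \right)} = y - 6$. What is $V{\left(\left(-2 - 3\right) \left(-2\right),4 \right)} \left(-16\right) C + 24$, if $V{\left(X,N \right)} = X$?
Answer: $\frac{130904}{221} \approx 592.33$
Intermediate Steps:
$W{\left(y \right)} = -6 + y$
$C = - \frac{785}{221}$ ($C = \frac{37}{-6 - 7} - \frac{24}{34} = \frac{37}{-13} - \frac{12}{17} = 37 \left(- \frac{1}{13}\right) - \frac{12}{17} = - \frac{37}{13} - \frac{12}{17} = - \frac{785}{221} \approx -3.552$)
$V{\left(\left(-2 - 3\right) \left(-2\right),4 \right)} \left(-16\right) C + 24 = \left(-2 - 3\right) \left(-2\right) \left(-16\right) \left(- \frac{785}{221}\right) + 24 = \left(-5\right) \left(-2\right) \left(-16\right) \left(- \frac{785}{221}\right) + 24 = 10 \left(-16\right) \left(- \frac{785}{221}\right) + 24 = \left(-160\right) \left(- \frac{785}{221}\right) + 24 = \frac{125600}{221} + 24 = \frac{130904}{221}$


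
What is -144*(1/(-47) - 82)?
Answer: 555120/47 ≈ 11811.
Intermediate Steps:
-144*(1/(-47) - 82) = -144*(-1/47 - 82) = -144*(-3855/47) = 555120/47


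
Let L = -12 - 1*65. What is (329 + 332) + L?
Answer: 584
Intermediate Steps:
L = -77 (L = -12 - 65 = -77)
(329 + 332) + L = (329 + 332) - 77 = 661 - 77 = 584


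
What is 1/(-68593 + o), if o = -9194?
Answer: -1/77787 ≈ -1.2856e-5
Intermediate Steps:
1/(-68593 + o) = 1/(-68593 - 9194) = 1/(-77787) = -1/77787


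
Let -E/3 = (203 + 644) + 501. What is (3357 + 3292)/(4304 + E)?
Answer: 6649/260 ≈ 25.573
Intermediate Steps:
E = -4044 (E = -3*((203 + 644) + 501) = -3*(847 + 501) = -3*1348 = -4044)
(3357 + 3292)/(4304 + E) = (3357 + 3292)/(4304 - 4044) = 6649/260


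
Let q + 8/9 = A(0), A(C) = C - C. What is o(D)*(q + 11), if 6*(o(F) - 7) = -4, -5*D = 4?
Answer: 1729/27 ≈ 64.037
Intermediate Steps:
A(C) = 0
D = -4/5 (D = -1/5*4 = -4/5 ≈ -0.80000)
o(F) = 19/3 (o(F) = 7 + (1/6)*(-4) = 7 - 2/3 = 19/3)
q = -8/9 (q = -8/9 + 0 = -8/9 ≈ -0.88889)
o(D)*(q + 11) = 19*(-8/9 + 11)/3 = (19/3)*(91/9) = 1729/27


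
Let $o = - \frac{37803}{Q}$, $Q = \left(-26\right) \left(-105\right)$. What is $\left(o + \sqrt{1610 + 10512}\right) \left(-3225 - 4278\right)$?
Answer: $\frac{94545303}{910} - 7503 \sqrt{12122} \approx -7.2218 \cdot 10^{5}$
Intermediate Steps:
$Q = 2730$
$o = - \frac{12601}{910}$ ($o = - \frac{37803}{2730} = \left(-37803\right) \frac{1}{2730} = - \frac{12601}{910} \approx -13.847$)
$\left(o + \sqrt{1610 + 10512}\right) \left(-3225 - 4278\right) = \left(- \frac{12601}{910} + \sqrt{1610 + 10512}\right) \left(-3225 - 4278\right) = \left(- \frac{12601}{910} + \sqrt{12122}\right) \left(-7503\right) = \frac{94545303}{910} - 7503 \sqrt{12122}$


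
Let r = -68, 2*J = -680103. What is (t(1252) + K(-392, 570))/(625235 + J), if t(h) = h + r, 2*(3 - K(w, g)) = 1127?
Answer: 1247/570367 ≈ 0.0021863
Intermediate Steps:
J = -680103/2 (J = (½)*(-680103) = -680103/2 ≈ -3.4005e+5)
K(w, g) = -1121/2 (K(w, g) = 3 - ½*1127 = 3 - 1127/2 = -1121/2)
t(h) = -68 + h (t(h) = h - 68 = -68 + h)
(t(1252) + K(-392, 570))/(625235 + J) = ((-68 + 1252) - 1121/2)/(625235 - 680103/2) = (1184 - 1121/2)/(570367/2) = (1247/2)*(2/570367) = 1247/570367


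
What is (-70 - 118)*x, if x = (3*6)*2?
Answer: -6768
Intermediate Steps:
x = 36 (x = 18*2 = 36)
(-70 - 118)*x = (-70 - 118)*36 = -188*36 = -6768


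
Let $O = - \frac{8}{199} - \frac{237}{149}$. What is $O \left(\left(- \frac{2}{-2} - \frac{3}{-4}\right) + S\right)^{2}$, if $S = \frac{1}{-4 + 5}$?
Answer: $- \frac{5850955}{474416} \approx -12.333$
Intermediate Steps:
$S = 1$ ($S = 1^{-1} = 1$)
$O = - \frac{48355}{29651}$ ($O = \left(-8\right) \frac{1}{199} - \frac{237}{149} = - \frac{8}{199} - \frac{237}{149} = - \frac{48355}{29651} \approx -1.6308$)
$O \left(\left(- \frac{2}{-2} - \frac{3}{-4}\right) + S\right)^{2} = - \frac{48355 \left(\left(- \frac{2}{-2} - \frac{3}{-4}\right) + 1\right)^{2}}{29651} = - \frac{48355 \left(\left(\left(-2\right) \left(- \frac{1}{2}\right) - - \frac{3}{4}\right) + 1\right)^{2}}{29651} = - \frac{48355 \left(\left(1 + \frac{3}{4}\right) + 1\right)^{2}}{29651} = - \frac{48355 \left(\frac{7}{4} + 1\right)^{2}}{29651} = - \frac{48355 \left(\frac{11}{4}\right)^{2}}{29651} = \left(- \frac{48355}{29651}\right) \frac{121}{16} = - \frac{5850955}{474416}$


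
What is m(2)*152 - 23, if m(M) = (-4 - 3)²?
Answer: 7425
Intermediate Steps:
m(M) = 49 (m(M) = (-7)² = 49)
m(2)*152 - 23 = 49*152 - 23 = 7448 - 23 = 7425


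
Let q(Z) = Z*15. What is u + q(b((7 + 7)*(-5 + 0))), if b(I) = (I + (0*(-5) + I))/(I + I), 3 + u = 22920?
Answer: 22932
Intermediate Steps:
u = 22917 (u = -3 + 22920 = 22917)
b(I) = 1 (b(I) = (I + (0 + I))/((2*I)) = (I + I)*(1/(2*I)) = (2*I)*(1/(2*I)) = 1)
q(Z) = 15*Z
u + q(b((7 + 7)*(-5 + 0))) = 22917 + 15*1 = 22917 + 15 = 22932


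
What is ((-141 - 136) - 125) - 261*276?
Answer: -72438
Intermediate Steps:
((-141 - 136) - 125) - 261*276 = (-277 - 125) - 72036 = -402 - 72036 = -72438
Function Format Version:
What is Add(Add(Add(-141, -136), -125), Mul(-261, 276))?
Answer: -72438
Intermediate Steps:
Add(Add(Add(-141, -136), -125), Mul(-261, 276)) = Add(Add(-277, -125), -72036) = Add(-402, -72036) = -72438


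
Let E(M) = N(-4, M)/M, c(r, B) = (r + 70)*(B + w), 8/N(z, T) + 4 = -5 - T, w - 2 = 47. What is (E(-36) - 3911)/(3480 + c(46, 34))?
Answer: -950375/3185244 ≈ -0.29837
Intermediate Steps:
w = 49 (w = 2 + 47 = 49)
N(z, T) = 8/(-9 - T) (N(z, T) = 8/(-4 + (-5 - T)) = 8/(-9 - T))
c(r, B) = (49 + B)*(70 + r) (c(r, B) = (r + 70)*(B + 49) = (70 + r)*(49 + B) = (49 + B)*(70 + r))
E(M) = -8/(M*(9 + M)) (E(M) = (-8/(9 + M))/M = -8/(M*(9 + M)))
(E(-36) - 3911)/(3480 + c(46, 34)) = (-8/(-36*(9 - 36)) - 3911)/(3480 + (3430 + 49*46 + 70*34 + 34*46)) = (-8*(-1/36)/(-27) - 3911)/(3480 + (3430 + 2254 + 2380 + 1564)) = (-8*(-1/36)*(-1/27) - 3911)/(3480 + 9628) = (-2/243 - 3911)/13108 = -950375/243*1/13108 = -950375/3185244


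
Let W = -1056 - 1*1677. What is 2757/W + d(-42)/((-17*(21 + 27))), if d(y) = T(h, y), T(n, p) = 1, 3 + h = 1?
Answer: -750815/743376 ≈ -1.0100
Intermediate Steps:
h = -2 (h = -3 + 1 = -2)
d(y) = 1
W = -2733 (W = -1056 - 1677 = -2733)
2757/W + d(-42)/((-17*(21 + 27))) = 2757/(-2733) + 1/(-17*(21 + 27)) = 2757*(-1/2733) + 1/(-17*48) = -919/911 + 1/(-816) = -919/911 + 1*(-1/816) = -919/911 - 1/816 = -750815/743376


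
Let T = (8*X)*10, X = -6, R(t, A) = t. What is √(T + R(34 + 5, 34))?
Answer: 21*I ≈ 21.0*I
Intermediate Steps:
T = -480 (T = (8*(-6))*10 = -48*10 = -480)
√(T + R(34 + 5, 34)) = √(-480 + (34 + 5)) = √(-480 + 39) = √(-441) = 21*I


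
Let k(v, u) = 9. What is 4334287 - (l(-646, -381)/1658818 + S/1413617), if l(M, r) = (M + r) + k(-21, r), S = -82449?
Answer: 5081807081673471005/1172466662353 ≈ 4.3343e+6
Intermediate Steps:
l(M, r) = 9 + M + r (l(M, r) = (M + r) + 9 = 9 + M + r)
4334287 - (l(-646, -381)/1658818 + S/1413617) = 4334287 - ((9 - 646 - 381)/1658818 - 82449/1413617) = 4334287 - (-1018*1/1658818 - 82449*1/1413617) = 4334287 - (-509/829409 - 82449/1413617) = 4334287 - 1*(-69103473694/1172466662353) = 4334287 + 69103473694/1172466662353 = 5081807081673471005/1172466662353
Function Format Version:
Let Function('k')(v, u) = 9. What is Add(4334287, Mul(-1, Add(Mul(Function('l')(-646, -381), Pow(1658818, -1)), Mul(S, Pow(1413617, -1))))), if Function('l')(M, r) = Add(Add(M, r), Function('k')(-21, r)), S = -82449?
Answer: Rational(5081807081673471005, 1172466662353) ≈ 4.3343e+6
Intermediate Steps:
Function('l')(M, r) = Add(9, M, r) (Function('l')(M, r) = Add(Add(M, r), 9) = Add(9, M, r))
Add(4334287, Mul(-1, Add(Mul(Function('l')(-646, -381), Pow(1658818, -1)), Mul(S, Pow(1413617, -1))))) = Add(4334287, Mul(-1, Add(Mul(Add(9, -646, -381), Pow(1658818, -1)), Mul(-82449, Pow(1413617, -1))))) = Add(4334287, Mul(-1, Add(Mul(-1018, Rational(1, 1658818)), Mul(-82449, Rational(1, 1413617))))) = Add(4334287, Mul(-1, Add(Rational(-509, 829409), Rational(-82449, 1413617)))) = Add(4334287, Mul(-1, Rational(-69103473694, 1172466662353))) = Add(4334287, Rational(69103473694, 1172466662353)) = Rational(5081807081673471005, 1172466662353)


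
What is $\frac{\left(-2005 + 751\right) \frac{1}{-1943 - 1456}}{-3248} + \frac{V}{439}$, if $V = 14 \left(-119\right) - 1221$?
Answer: $- \frac{482922605}{73432408} \approx -6.5764$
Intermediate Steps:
$V = -2887$ ($V = -1666 - 1221 = -2887$)
$\frac{\left(-2005 + 751\right) \frac{1}{-1943 - 1456}}{-3248} + \frac{V}{439} = \frac{\left(-2005 + 751\right) \frac{1}{-1943 - 1456}}{-3248} - \frac{2887}{439} = - \frac{1254}{-3399} \left(- \frac{1}{3248}\right) - \frac{2887}{439} = \left(-1254\right) \left(- \frac{1}{3399}\right) \left(- \frac{1}{3248}\right) - \frac{2887}{439} = \frac{38}{103} \left(- \frac{1}{3248}\right) - \frac{2887}{439} = - \frac{19}{167272} - \frac{2887}{439} = - \frac{482922605}{73432408}$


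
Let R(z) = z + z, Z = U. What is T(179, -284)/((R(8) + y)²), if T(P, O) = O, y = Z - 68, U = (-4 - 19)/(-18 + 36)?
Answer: -92016/919681 ≈ -0.10005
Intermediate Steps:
U = -23/18 ≈ -1.2778
Z = -23/18 ≈ -1.2778
y = -1247/18 (y = -23/18 - 68 = -1247/18 ≈ -69.278)
R(z) = 2*z
T(179, -284)/((R(8) + y)²) = -284/(2*8 - 1247/18)² = -284/(16 - 1247/18)² = -284/((-959/18)²) = -284/919681/324 = -284*324/919681 = -92016/919681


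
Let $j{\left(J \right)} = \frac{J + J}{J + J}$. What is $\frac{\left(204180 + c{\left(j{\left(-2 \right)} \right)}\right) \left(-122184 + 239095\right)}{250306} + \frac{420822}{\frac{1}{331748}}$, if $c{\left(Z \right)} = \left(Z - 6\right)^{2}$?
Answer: $\frac{34944457786008691}{250306} \approx 1.3961 \cdot 10^{11}$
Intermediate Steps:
$j{\left(J \right)} = 1$ ($j{\left(J \right)} = \frac{2 J}{2 J} = 2 J \frac{1}{2 J} = 1$)
$c{\left(Z \right)} = \left(-6 + Z\right)^{2}$
$\frac{\left(204180 + c{\left(j{\left(-2 \right)} \right)}\right) \left(-122184 + 239095\right)}{250306} + \frac{420822}{\frac{1}{331748}} = \frac{\left(204180 + \left(-6 + 1\right)^{2}\right) \left(-122184 + 239095\right)}{250306} + \frac{420822}{\frac{1}{331748}} = \left(204180 + \left(-5\right)^{2}\right) 116911 \cdot \frac{1}{250306} + 420822 \frac{1}{\frac{1}{331748}} = \left(204180 + 25\right) 116911 \cdot \frac{1}{250306} + 420822 \cdot 331748 = 204205 \cdot 116911 \cdot \frac{1}{250306} + 139606856856 = 23873810755 \cdot \frac{1}{250306} + 139606856856 = \frac{23873810755}{250306} + 139606856856 = \frac{34944457786008691}{250306}$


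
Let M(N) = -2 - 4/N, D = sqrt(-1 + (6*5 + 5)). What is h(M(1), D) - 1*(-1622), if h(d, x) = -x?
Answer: 1622 - sqrt(34) ≈ 1616.2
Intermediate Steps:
D = sqrt(34) (D = sqrt(-1 + (30 + 5)) = sqrt(-1 + 35) = sqrt(34) ≈ 5.8309)
M(N) = -2 - 4/N
h(M(1), D) - 1*(-1622) = -sqrt(34) - 1*(-1622) = -sqrt(34) + 1622 = 1622 - sqrt(34)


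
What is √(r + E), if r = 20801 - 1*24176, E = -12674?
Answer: I*√16049 ≈ 126.68*I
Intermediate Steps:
r = -3375 (r = 20801 - 24176 = -3375)
√(r + E) = √(-3375 - 12674) = √(-16049) = I*√16049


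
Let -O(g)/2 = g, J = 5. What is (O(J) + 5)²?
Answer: 25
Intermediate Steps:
O(g) = -2*g
(O(J) + 5)² = (-2*5 + 5)² = (-10 + 5)² = (-5)² = 25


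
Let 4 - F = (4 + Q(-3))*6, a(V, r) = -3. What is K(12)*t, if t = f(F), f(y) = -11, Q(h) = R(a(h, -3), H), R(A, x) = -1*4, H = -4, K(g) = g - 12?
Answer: 0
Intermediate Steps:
K(g) = -12 + g
R(A, x) = -4
Q(h) = -4
F = 4 (F = 4 - (4 - 4)*6 = 4 - 0*6 = 4 - 1*0 = 4 + 0 = 4)
t = -11
K(12)*t = (-12 + 12)*(-11) = 0*(-11) = 0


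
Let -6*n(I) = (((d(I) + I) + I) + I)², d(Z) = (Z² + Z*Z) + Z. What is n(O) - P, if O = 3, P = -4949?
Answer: 4799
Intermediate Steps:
d(Z) = Z + 2*Z² (d(Z) = (Z² + Z²) + Z = 2*Z² + Z = Z + 2*Z²)
n(I) = -(3*I + I*(1 + 2*I))²/6 (n(I) = -(((I*(1 + 2*I) + I) + I) + I)²/6 = -(((I + I*(1 + 2*I)) + I) + I)²/6 = -((2*I + I*(1 + 2*I)) + I)²/6 = -(3*I + I*(1 + 2*I))²/6)
n(O) - P = -⅔*3²*(2 + 3)² - 1*(-4949) = -⅔*9*5² + 4949 = -⅔*9*25 + 4949 = -150 + 4949 = 4799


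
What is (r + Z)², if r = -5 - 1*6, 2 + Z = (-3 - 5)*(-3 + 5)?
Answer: 841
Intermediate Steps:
Z = -18 (Z = -2 + (-3 - 5)*(-3 + 5) = -2 - 8*2 = -2 - 16 = -18)
r = -11 (r = -5 - 6 = -11)
(r + Z)² = (-11 - 18)² = (-29)² = 841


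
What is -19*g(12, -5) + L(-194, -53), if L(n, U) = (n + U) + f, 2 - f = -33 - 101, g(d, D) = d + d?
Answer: -567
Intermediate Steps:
g(d, D) = 2*d
f = 136 (f = 2 - (-33 - 101) = 2 - 1*(-134) = 2 + 134 = 136)
L(n, U) = 136 + U + n (L(n, U) = (n + U) + 136 = (U + n) + 136 = 136 + U + n)
-19*g(12, -5) + L(-194, -53) = -38*12 + (136 - 53 - 194) = -19*24 - 111 = -456 - 111 = -567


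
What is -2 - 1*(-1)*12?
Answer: 10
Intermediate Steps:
-2 - 1*(-1)*12 = -2 + 1*12 = -2 + 12 = 10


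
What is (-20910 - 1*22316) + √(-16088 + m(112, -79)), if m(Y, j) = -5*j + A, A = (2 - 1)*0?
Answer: -43226 + I*√15693 ≈ -43226.0 + 125.27*I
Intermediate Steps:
A = 0 (A = 1*0 = 0)
m(Y, j) = -5*j (m(Y, j) = -5*j + 0 = -5*j)
(-20910 - 1*22316) + √(-16088 + m(112, -79)) = (-20910 - 1*22316) + √(-16088 - 5*(-79)) = (-20910 - 22316) + √(-16088 + 395) = -43226 + √(-15693) = -43226 + I*√15693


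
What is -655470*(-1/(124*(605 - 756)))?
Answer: -327735/9362 ≈ -35.007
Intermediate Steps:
-655470*(-1/(124*(605 - 756))) = -655470/((-151*(-124))) = -655470/18724 = -655470*1/18724 = -327735/9362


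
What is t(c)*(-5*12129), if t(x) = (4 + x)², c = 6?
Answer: -6064500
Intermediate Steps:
t(c)*(-5*12129) = (4 + 6)²*(-5*12129) = 10²*(-60645) = 100*(-60645) = -6064500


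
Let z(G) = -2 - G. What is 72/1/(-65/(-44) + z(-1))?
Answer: 378/11 ≈ 34.364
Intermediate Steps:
72/1/(-65/(-44) + z(-1)) = 72/1/(-65/(-44) + (-2 - 1*(-1))) = 72/1/(-65*(-1/44) + (-2 + 1)) = 72/1/(65/44 - 1) = 72/1/(21/44) = 72/(44/21) = (21/44)*72 = 378/11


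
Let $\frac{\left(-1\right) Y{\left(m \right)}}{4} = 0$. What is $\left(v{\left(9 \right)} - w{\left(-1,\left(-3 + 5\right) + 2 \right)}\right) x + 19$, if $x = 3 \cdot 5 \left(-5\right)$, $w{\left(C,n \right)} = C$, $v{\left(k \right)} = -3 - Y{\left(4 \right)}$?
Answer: $169$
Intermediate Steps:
$Y{\left(m \right)} = 0$ ($Y{\left(m \right)} = \left(-4\right) 0 = 0$)
$v{\left(k \right)} = -3$ ($v{\left(k \right)} = -3 - 0 = -3 + 0 = -3$)
$x = -75$ ($x = 15 \left(-5\right) = -75$)
$\left(v{\left(9 \right)} - w{\left(-1,\left(-3 + 5\right) + 2 \right)}\right) x + 19 = \left(-3 - -1\right) \left(-75\right) + 19 = \left(-3 + 1\right) \left(-75\right) + 19 = \left(-2\right) \left(-75\right) + 19 = 150 + 19 = 169$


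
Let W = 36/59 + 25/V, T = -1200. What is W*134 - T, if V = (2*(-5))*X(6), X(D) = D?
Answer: 433979/354 ≈ 1225.9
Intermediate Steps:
V = -60 (V = (2*(-5))*6 = -10*6 = -60)
W = 137/708 (W = 36/59 + 25/(-60) = 36*(1/59) + 25*(-1/60) = 36/59 - 5/12 = 137/708 ≈ 0.19350)
W*134 - T = (137/708)*134 - 1*(-1200) = 9179/354 + 1200 = 433979/354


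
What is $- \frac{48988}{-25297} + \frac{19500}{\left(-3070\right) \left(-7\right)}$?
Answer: $\frac{154604362}{54363253} \approx 2.8439$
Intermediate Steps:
$- \frac{48988}{-25297} + \frac{19500}{\left(-3070\right) \left(-7\right)} = \left(-48988\right) \left(- \frac{1}{25297}\right) + \frac{19500}{21490} = \frac{48988}{25297} + 19500 \cdot \frac{1}{21490} = \frac{48988}{25297} + \frac{1950}{2149} = \frac{154604362}{54363253}$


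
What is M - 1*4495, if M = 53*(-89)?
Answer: -9212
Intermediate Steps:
M = -4717
M - 1*4495 = -4717 - 1*4495 = -4717 - 4495 = -9212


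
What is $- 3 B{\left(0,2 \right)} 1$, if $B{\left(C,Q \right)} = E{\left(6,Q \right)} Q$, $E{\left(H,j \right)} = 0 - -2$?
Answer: $-12$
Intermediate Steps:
$E{\left(H,j \right)} = 2$ ($E{\left(H,j \right)} = 0 + 2 = 2$)
$B{\left(C,Q \right)} = 2 Q$
$- 3 B{\left(0,2 \right)} 1 = - 3 \cdot 2 \cdot 2 \cdot 1 = \left(-3\right) 4 \cdot 1 = \left(-12\right) 1 = -12$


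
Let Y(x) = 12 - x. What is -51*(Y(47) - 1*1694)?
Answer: 88179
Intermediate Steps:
-51*(Y(47) - 1*1694) = -51*((12 - 1*47) - 1*1694) = -51*((12 - 47) - 1694) = -51*(-35 - 1694) = -51*(-1729) = 88179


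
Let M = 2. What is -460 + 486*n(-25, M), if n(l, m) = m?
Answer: 512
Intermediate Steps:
-460 + 486*n(-25, M) = -460 + 486*2 = -460 + 972 = 512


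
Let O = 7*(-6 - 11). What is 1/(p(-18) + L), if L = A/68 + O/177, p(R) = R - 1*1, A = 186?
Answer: -6018/101927 ≈ -0.059042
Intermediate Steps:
O = -119 (O = 7*(-17) = -119)
p(R) = -1 + R (p(R) = R - 1 = -1 + R)
L = 12415/6018 (L = 186/68 - 119/177 = 186*(1/68) - 119*1/177 = 93/34 - 119/177 = 12415/6018 ≈ 2.0630)
1/(p(-18) + L) = 1/((-1 - 18) + 12415/6018) = 1/(-19 + 12415/6018) = 1/(-101927/6018) = -6018/101927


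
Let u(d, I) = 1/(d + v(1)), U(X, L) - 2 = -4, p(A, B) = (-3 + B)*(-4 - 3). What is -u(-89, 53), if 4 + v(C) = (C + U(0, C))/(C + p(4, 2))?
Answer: 8/745 ≈ 0.010738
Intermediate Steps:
p(A, B) = 21 - 7*B (p(A, B) = (-3 + B)*(-7) = 21 - 7*B)
U(X, L) = -2 (U(X, L) = 2 - 4 = -2)
v(C) = -4 + (-2 + C)/(7 + C) (v(C) = -4 + (C - 2)/(C + (21 - 7*2)) = -4 + (-2 + C)/(C + (21 - 14)) = -4 + (-2 + C)/(C + 7) = -4 + (-2 + C)/(7 + C))
u(d, I) = 1/(-33/8 + d) (u(d, I) = 1/(d + 3*(-10 - 1*1)/(7 + 1)) = 1/(d + 3*(-10 - 1)/8) = 1/(d + 3*(1/8)*(-11)) = 1/(d - 33/8) = 1/(-33/8 + d))
-u(-89, 53) = -8/(-33 + 8*(-89)) = -8/(-33 - 712) = -8/(-745) = -8*(-1)/745 = -1*(-8/745) = 8/745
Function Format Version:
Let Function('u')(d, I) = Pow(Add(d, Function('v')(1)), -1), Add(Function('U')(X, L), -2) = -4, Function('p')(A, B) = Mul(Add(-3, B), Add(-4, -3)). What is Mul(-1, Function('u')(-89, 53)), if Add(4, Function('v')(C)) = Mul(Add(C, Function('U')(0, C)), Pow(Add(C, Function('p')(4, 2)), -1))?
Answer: Rational(8, 745) ≈ 0.010738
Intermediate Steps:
Function('p')(A, B) = Add(21, Mul(-7, B)) (Function('p')(A, B) = Mul(Add(-3, B), -7) = Add(21, Mul(-7, B)))
Function('U')(X, L) = -2 (Function('U')(X, L) = Add(2, -4) = -2)
Function('v')(C) = Add(-4, Mul(Pow(Add(7, C), -1), Add(-2, C))) (Function('v')(C) = Add(-4, Mul(Add(C, -2), Pow(Add(C, Add(21, Mul(-7, 2))), -1))) = Add(-4, Mul(Add(-2, C), Pow(Add(C, Add(21, -14)), -1))) = Add(-4, Mul(Add(-2, C), Pow(Add(C, 7), -1))) = Add(-4, Mul(Add(-2, C), Pow(Add(7, C), -1))) = Add(-4, Mul(Pow(Add(7, C), -1), Add(-2, C))))
Function('u')(d, I) = Pow(Add(Rational(-33, 8), d), -1) (Function('u')(d, I) = Pow(Add(d, Mul(3, Pow(Add(7, 1), -1), Add(-10, Mul(-1, 1)))), -1) = Pow(Add(d, Mul(3, Pow(8, -1), Add(-10, -1))), -1) = Pow(Add(d, Mul(3, Rational(1, 8), -11)), -1) = Pow(Add(d, Rational(-33, 8)), -1) = Pow(Add(Rational(-33, 8), d), -1))
Mul(-1, Function('u')(-89, 53)) = Mul(-1, Mul(8, Pow(Add(-33, Mul(8, -89)), -1))) = Mul(-1, Mul(8, Pow(Add(-33, -712), -1))) = Mul(-1, Mul(8, Pow(-745, -1))) = Mul(-1, Mul(8, Rational(-1, 745))) = Mul(-1, Rational(-8, 745)) = Rational(8, 745)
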